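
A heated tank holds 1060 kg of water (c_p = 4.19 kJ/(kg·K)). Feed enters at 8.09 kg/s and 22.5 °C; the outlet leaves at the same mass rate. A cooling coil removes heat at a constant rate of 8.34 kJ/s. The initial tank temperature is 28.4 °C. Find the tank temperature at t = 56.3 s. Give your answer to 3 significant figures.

26.3 °C

M c_p dT/dt = ṁ c_p (T_in − T) − Q̇.
τ = M/ṁ = 131.03 s; T_ss = T_in − Q̇/(ṁ c_p) = 22.5 − 8.34/(8.09·4.19) = 22.254 °C.
Integrating: T(t) = T_ss + (T₀ − T_ss) e^(−t/τ).
T(56.3) = 22.254 + (6.1460)·e^(−56.3/131.03) = 22.254 + (6.1460)·0.65071 = 26.253 °C.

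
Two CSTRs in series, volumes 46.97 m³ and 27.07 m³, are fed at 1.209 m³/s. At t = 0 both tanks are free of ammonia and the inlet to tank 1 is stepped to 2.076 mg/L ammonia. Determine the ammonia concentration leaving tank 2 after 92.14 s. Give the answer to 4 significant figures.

1.665 mg/L

Each tank obeys Vᵢ dCᵢ/dt = Q(Cᵢ₋₁ − Cᵢ), so τᵢ = Vᵢ/Q.
τ₁ = 46.97/1.209 = 38.8503 s; τ₂ = 27.07/1.209 = 22.3904 s.
Solving the cascade with C₁(0)=C₂(0)=0 gives C₂(t) = C_in[1 − (τ₁ e^(−t/τ₁) − τ₂ e^(−t/τ₂))/(τ₁ − τ₂)].
At t = 92.14: e^(−t/τ₁) = 0.0933249, e^(−t/τ₂) = 0.0163234.
C₂ = 2.076·[1 − (38.8503·0.0933249 − 22.3904·0.0163234)/(16.4599)] = 2.076·0.801930 = 1.66481 mg/L.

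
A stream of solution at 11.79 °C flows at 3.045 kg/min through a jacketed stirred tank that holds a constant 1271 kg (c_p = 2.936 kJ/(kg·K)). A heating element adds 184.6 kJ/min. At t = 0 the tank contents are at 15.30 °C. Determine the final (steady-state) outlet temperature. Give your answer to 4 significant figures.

32.44 °C

M c_p dT/dt = ṁ c_p (T_in − T) + Q̇.
At steady state dT/dt = 0 ⇒ T_ss = T_in + Q̇/(ṁ c_p) = 11.79 + 184.6/(3.045·2.936) = 32.4385 °C.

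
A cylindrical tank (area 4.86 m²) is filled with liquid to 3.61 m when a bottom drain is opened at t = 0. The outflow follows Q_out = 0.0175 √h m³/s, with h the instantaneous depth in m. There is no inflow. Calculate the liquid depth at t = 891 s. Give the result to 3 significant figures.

Volume balance on the tank: A dh/dt = −0.0175 √h.
This is separable: 2 d(√h)/dt = −0.0175/A, so √h = √h₀ − (0.0175/(2A)) t.
√h = √3.61 − 0.0175·891/(2·4.86) = 1.9000 − 1.6042 = 0.29583.
h = 0.29583² = 0.087517 m.

0.0875 m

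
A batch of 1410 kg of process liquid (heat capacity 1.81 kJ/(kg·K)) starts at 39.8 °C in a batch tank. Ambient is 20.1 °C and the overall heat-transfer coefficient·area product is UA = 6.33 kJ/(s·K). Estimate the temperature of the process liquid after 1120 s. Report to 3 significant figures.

21.3 °C

Lumped-capacitance energy balance: M c_p dT/dt = UA(T_amb − T).
dT/dt = (T_ss − T)/τ with T_ss = T_amb = 20.100 °C, τ = M c_p/UA = 1410·1.81/6.33 = 403.18 s.
This is linear first-order; T(t) = T_ss + (T₀ − T_ss) e^(−t/τ).
T(1120) = 20.100 + (19.700)·0.062166 = 21.325 °C.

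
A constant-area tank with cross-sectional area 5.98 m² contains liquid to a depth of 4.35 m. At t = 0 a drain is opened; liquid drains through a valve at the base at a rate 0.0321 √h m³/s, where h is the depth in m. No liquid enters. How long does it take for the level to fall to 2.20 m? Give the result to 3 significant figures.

With no inflow, A dh/dt = −0.0321 √h.
This is separable: 2 d(√h)/dt = −0.0321/A, so √h = √h₀ − (0.0321/(2A)) t.
t = 2A(√h₀ − √h)/0.0321 = 2·5.98·(√4.35 − √2.20)/0.0321
  = 11.960 × (2.0857 − 1.4832) / 0.0321 = 224.46 s.

224 s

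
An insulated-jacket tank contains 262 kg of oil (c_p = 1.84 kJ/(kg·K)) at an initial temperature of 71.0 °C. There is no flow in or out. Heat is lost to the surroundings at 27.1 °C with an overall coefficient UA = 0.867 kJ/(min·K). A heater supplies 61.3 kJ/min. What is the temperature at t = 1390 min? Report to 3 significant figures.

95.6 °C

Lumped-capacitance energy balance: M c_p dT/dt = UA(T_amb − T) + Q̇.
dT/dt = (T_ss − T)/τ with T_ss = T_amb + Q̇/UA = 27.1 + 61.3/0.867 = 97.804 °C, τ = M c_p/UA = 262·1.84/0.867 = 556.03 min.
T approaches T_ss exponentially: T(t) = T_ss + (T₀ − T_ss) e^(−t/τ).
T(1390) = 97.804 + (-26.804)·0.082097 = 95.603 °C.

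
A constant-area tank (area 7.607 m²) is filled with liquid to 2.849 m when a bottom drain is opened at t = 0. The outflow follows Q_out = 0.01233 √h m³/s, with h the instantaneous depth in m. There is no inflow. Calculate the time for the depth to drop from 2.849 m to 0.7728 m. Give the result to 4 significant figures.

998.0 s

A dh/dt = −Q_out = −0.01233 √h.
Separate and integrate: 2(√h − √h₀) = −(0.01233/A) t.
t = 2A(√h₀ − √h)/0.01233 = 2·7.607·(√2.849 − √0.7728)/0.01233
  = 15.2140 × (1.68790 − 0.879090) / 0.01233 = 997.989 s.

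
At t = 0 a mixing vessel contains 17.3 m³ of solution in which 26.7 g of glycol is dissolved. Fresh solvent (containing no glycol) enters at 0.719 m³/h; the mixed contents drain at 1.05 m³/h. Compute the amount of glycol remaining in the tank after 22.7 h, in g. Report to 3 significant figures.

4.38 g

Total volume: dV/dt = Q_in − Q_out = -0.33100 m³/h, so V(t) = 17.3 − 0.33100 t and V(22.7) = 9.7863 m³.
No glycol enters, so dm/dt = −Q_out · (m/V).
dm/m = −Q_out dt/(V₀ − 0.33100 t); integrating gives ln(m/m₀) = −(Q_out/(Q_in−Q_out)) ln(V/V₀).
m = m₀ (V₀/V)^(Q_out/(Q_in−Q_out)) = 26.7 × (17.3/9.7863)^(-3.1722) = 4.3815 g.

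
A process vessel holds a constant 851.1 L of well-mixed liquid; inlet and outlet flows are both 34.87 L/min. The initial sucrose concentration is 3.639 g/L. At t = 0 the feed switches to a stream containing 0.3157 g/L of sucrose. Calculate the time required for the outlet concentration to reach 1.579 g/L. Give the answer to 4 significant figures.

Species balance on the tank: V dC/dt = Q(C_in − C), so τ = V/Q = 24.4078 min.
C(t) = C_in + (C₀ − C_in) e^(−t/τ). Set C = 1.579 and solve for t:
e^(−t/τ) = (C − C_in)/(C₀ − C_in) = (1.579 − 0.3157)/(3.639 − 0.3157) = 0.380134
t = −τ ln(…) = 24.4078 × 0.967231 = 23.6080 min.

23.61 min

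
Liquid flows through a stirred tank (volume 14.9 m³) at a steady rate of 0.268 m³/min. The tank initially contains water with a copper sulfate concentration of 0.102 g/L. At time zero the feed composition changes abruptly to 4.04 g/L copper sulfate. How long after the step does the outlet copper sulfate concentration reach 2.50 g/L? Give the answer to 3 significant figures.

Species balance on the tank: V dC/dt = Q(C_in − C), so τ = V/Q = 55.597 min.
C(t) = C_in + (C₀ − C_in) e^(−t/τ). Set C = 2.50 and solve for t:
e^(−t/τ) = (C − C_in)/(C₀ − C_in) = (2.50 − 4.04)/(0.102 − 4.04) = 0.39106
t = −τ ln(…) = 55.597 × 0.93889 = 52.200 min.

52.2 min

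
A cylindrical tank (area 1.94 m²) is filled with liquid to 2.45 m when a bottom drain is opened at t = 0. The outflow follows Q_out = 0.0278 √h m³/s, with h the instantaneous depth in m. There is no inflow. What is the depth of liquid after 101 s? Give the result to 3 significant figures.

0.708 m

A dh/dt = −Q_out = −0.0278 √h.
This is separable: 2 d(√h)/dt = −0.0278/A, so √h = √h₀ − (0.0278/(2A)) t.
√h = √2.45 − 0.0278·101/(2·1.94) = 1.5652 − 0.72366 = 0.84159.
h = 0.84159² = 0.70827 m.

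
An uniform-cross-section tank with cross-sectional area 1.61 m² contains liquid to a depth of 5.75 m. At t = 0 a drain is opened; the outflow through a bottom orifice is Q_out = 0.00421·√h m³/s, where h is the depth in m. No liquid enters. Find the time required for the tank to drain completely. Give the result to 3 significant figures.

1830 s

With no inflow, A dh/dt = −0.00421 √h.
∫ h^(−1/2) dh = −(0.00421/A) ∫ dt, giving 2√h = 2√h₀ − (0.00421/A) t.
Set h = 0: 2√h₀ = (0.00421/A) t_empty ⇒ t_empty = 2A√h₀/0.00421.
t_empty = 2·1.61·√5.75/0.00421 = 3.2200·2.3979/0.00421 = 1834.0 s.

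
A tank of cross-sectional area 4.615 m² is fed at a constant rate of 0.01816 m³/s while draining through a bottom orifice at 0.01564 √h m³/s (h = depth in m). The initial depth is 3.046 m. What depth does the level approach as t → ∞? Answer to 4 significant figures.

1.348 m

Level balance: A dh/dt = 0.01816 − 0.01564 √h. Setting dh/dt = 0:
Q_in = 0.01564 √h_ss ⇒ √h_ss = 0.01816/0.01564 = 1.16113.
h_ss = 1.16113² = 1.34821 m. (Since h₀ = 3.046 m > h_ss, the level will fall toward this value.)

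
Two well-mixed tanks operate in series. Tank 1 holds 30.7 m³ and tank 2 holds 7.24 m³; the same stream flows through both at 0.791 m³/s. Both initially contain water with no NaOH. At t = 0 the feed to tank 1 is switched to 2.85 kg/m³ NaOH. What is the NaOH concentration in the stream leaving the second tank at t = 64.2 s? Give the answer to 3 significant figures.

2.14 kg/m³

Time constants: τᵢ = Vᵢ/Q for each well-mixed tank.
τ₁ = 30.7/0.791 = 38.812 s; τ₂ = 7.24/0.791 = 9.1530 s.
Tank 1: C₁ = C_in(1 − e^(−t/τ₁)). Tank 2 (τ₁ ≠ τ₂): C₂ = C_in[1 − (τ₁ e^(−t/τ₁) − τ₂ e^(−t/τ₂))/(τ₁ − τ₂)].
At t = 64.2: e^(−t/τ₁) = 0.19126, e^(−t/τ₂) = 0.00089910.
C₂ = 2.85·[1 − (38.812·0.19126 − 9.1530·0.00089910)/(29.659)] = 2.85·0.75000 = 2.1375 kg/m³.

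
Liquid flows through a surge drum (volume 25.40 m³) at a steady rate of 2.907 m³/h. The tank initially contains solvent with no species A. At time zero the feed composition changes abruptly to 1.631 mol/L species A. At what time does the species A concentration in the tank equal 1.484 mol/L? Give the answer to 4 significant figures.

21.03 h

Species balance: V dC/dt = Q(C_in − C) ⇒ τ = V/Q = 8.73753 h.
C(t) = C_in + (C₀ − C_in) e^(−t/τ). Set C = 1.484 and solve for t:
e^(−t/τ) = (C − C_in)/(C₀ − C_in) = (1.484 − 1.631)/(0 − 1.631) = 0.0901288
t = −τ ln(…) = 8.73753 × 2.40652 = 21.0270 h.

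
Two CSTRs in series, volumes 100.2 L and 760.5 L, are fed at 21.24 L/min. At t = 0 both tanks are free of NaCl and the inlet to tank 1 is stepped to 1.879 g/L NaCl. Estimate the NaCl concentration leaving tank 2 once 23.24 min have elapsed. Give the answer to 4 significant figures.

Time constants: τᵢ = Vᵢ/Q for each well-mixed tank.
τ₁ = 100.2/21.24 = 4.71751 min; τ₂ = 760.5/21.24 = 35.8051 min.
Tank 1: C₁ = C_in(1 − e^(−t/τ₁)). Tank 2 (τ₁ ≠ τ₂): C₂ = C_in[1 − (τ₁ e^(−t/τ₁) − τ₂ e^(−t/τ₂))/(τ₁ − τ₂)].
At t = 23.24: e^(−t/τ₁) = 0.00725312, e^(−t/τ₂) = 0.522532.
C₂ = 1.879·[1 − (4.71751·0.00725312 − 35.8051·0.522532)/(-31.0876)] = 1.879·0.399275 = 0.750238 g/L.

0.7502 g/L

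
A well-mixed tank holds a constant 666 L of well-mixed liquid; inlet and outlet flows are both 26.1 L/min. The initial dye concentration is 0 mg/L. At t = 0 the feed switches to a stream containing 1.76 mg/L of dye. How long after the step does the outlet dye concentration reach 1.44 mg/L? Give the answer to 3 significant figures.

43.5 min

Species balance: V dC/dt = Q(C_in − C) ⇒ τ = V/Q = 25.517 min.
C(t) = C_in + (C₀ − C_in) e^(−t/τ). Set C = 1.44 and solve for t:
e^(−t/τ) = (C − C_in)/(C₀ − C_in) = (1.44 − 1.76)/(0 − 1.76) = 0.18182
t = −τ ln(…) = 25.517 × 1.7047 = 43.500 min.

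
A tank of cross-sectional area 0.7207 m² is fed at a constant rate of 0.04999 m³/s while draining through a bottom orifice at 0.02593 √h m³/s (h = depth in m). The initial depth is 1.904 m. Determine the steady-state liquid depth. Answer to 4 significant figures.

3.717 m

A dh/dt = Q_in − 0.02593 √h. Steady state requires inflow = outflow:
Q_in = 0.02593 √h_ss ⇒ √h_ss = 0.04999/0.02593 = 1.92788.
h_ss = 1.92788² = 3.71673 m. (Since h₀ = 1.904 m < h_ss, the level will rise toward this value.)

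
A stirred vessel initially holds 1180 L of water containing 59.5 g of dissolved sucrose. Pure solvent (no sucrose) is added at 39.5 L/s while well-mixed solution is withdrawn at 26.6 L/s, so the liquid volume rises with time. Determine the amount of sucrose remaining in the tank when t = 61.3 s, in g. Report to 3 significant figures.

Let m(t) be the amount of sucrose. Volume: V(t) = V₀ + (Q_in − Q_out) t = 1180 + 12.900 t; V(61.3) = 1970.8 L.
Solute balance: dm/dt = 0 − Q_out C = −Q_out m/V(t).
dm/m = −Q_out dt/(V₀ + 12.900 t); integrating gives ln(m/m₀) = −(Q_out/(Q_in−Q_out)) ln(V/V₀).
m = m₀ (V₀/V)^(Q_out/(Q_in−Q_out)) = 59.5 × (1180/1970.8)^(2.0620) = 20.663 g.

20.7 g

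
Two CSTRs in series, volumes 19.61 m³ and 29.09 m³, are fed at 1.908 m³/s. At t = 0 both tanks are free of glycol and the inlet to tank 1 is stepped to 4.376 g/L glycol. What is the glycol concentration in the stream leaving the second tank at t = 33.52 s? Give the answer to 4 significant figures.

3.233 g/L

Time constants: τᵢ = Vᵢ/Q for each well-mixed tank.
τ₁ = 19.61/1.908 = 10.2778 s; τ₂ = 29.09/1.908 = 15.2463 s.
Tank 1: C₁ = C_in(1 − e^(−t/τ₁)). Tank 2 (τ₁ ≠ τ₂): C₂ = C_in[1 − (τ₁ e^(−t/τ₁) − τ₂ e^(−t/τ₂))/(τ₁ − τ₂)].
At t = 33.52: e^(−t/τ₁) = 0.0383345, e^(−t/τ₂) = 0.110963.
C₂ = 4.376·[1 − (10.2778·0.0383345 − 15.2463·0.110963)/(-4.96855)] = 4.376·0.738801 = 3.23299 g/L.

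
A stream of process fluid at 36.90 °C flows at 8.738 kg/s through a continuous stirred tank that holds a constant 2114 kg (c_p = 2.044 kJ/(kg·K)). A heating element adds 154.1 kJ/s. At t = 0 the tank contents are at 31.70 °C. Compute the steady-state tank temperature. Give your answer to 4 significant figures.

Unsteady energy balance on the tank contents: M c_p dT/dt = ṁ c_p (T_in − T) + 154.1.
At steady state dT/dt = 0 ⇒ T_ss = T_in + Q̇/(ṁ c_p) = 36.90 + 154.1/(8.738·2.044) = 45.5280 °C.

45.53 °C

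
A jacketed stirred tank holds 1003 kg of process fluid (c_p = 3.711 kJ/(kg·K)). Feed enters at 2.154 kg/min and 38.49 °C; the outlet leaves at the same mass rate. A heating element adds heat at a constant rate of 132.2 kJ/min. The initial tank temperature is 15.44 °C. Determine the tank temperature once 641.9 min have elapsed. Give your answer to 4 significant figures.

M c_p dT/dt = ṁ c_p (T_in − T) + Q̇.
Rearrange: dT/dt = (T_ss − T)/τ with τ = M/ṁ = 465.645 min and T_ss = T_in + Q̇/(ṁ c_p) = 55.0284 °C.
Integrating: T(t) = T_ss + (T₀ − T_ss) e^(−t/τ).
T(641.9) = 55.0284 + (-39.5884)·e^(−641.9/465.645) = 55.0284 + (-39.5884)·0.251952 = 45.0541 °C.

45.05 °C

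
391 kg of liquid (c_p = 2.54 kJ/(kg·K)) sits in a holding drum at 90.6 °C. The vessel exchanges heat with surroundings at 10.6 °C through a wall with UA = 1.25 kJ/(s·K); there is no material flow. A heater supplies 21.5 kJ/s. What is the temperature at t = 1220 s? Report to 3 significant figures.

41.3 °C

M c_p dT/dt = −UA(T − T_amb) + Q̇.
dT/dt = (T_ss − T)/τ with T_ss = T_amb + Q̇/UA = 10.6 + 21.5/1.25 = 27.800 °C, τ = M c_p/UA = 391·2.54/1.25 = 794.51 s.
T approaches T_ss exponentially: T(t) = T_ss + (T₀ − T_ss) e^(−t/τ).
T(1220) = 27.800 + (62.800)·0.21534 = 41.323 °C.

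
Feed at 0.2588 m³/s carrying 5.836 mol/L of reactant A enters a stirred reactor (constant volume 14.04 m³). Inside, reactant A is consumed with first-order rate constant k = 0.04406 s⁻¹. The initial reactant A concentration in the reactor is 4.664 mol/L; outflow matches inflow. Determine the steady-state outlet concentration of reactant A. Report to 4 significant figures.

1.721 mol/L

Accumulation = in − out − consumed: V dC/dt = Q C_in − Q C − k V C.
Steady state (dC/dt = 0): C_ss = Q C_in/(Q + kV) = C_in/(1 + kV/Q).
C_ss = 0.2588·5.836/(0.2588 + 0.04406·14.04) = 1.51036/0.877402 = 1.72140 mol/L.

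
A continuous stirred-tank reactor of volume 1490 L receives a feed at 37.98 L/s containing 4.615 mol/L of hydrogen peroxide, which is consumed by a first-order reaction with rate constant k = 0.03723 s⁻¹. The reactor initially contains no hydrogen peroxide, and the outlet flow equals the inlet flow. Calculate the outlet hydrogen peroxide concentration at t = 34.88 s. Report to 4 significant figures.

1.665 mol/L

Species balance: V dC/dt = Q C_in − Q C − k V C.
This is linear with rate a = Q/V + k = 0.0627199 s⁻¹.
C_ss = Q C_in/(Q + kV) = 1.87558 mol/L; C(t) = C_ss + (C₀ − C_ss) e^(−a t).
C(34.88) = 1.87558 + (-1.87558)·e^(−0.0627199·34.88) = 1.87558 + (-1.87558)·0.112178 = 1.66518 mol/L.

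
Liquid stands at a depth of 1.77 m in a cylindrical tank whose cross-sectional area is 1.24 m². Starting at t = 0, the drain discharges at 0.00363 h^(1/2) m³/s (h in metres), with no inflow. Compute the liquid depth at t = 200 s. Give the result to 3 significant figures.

With no inflow, A dh/dt = −0.00363 √h.
Separate and integrate: 2(√h − √h₀) = −(0.00363/A) t.
√h = √1.77 − 0.00363·200/(2·1.24) = 1.3304 − 0.29274 = 1.0377.
h = 1.0377² = 1.0768 m.

1.08 m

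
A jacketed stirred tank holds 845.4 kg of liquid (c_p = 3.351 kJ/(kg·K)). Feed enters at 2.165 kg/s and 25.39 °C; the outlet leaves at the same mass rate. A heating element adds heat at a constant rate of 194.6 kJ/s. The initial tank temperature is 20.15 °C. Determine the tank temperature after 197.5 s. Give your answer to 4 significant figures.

First-law balance (no shaft work): M c_p dT/dt = ṁ c_p (T_in − T) + 194.6.
τ = M/ṁ = 390.485 s; T_ss = T_in + Q̇/(ṁ c_p) = 25.39 + 194.6/(2.165·3.351) = 52.2132 °C.
This is linear first-order; T(t) = T_ss + (T₀ − T_ss) e^(−t/τ).
T(197.5) = 52.2132 + (-32.0632)·e^(−197.5/390.485) = 52.2132 + (-32.0632)·0.603034 = 32.8780 °C.

32.88 °C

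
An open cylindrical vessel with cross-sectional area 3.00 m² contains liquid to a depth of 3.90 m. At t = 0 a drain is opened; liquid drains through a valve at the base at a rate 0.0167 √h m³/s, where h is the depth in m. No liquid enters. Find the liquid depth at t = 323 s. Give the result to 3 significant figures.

1.16 m

With no inflow, A dh/dt = −0.0167 √h.
This is separable: 2 d(√h)/dt = −0.0167/A, so √h = √h₀ − (0.0167/(2A)) t.
√h = √3.90 − 0.0167·323/(2·3.00) = 1.9748 − 0.89902 = 1.0758.
h = 1.0758² = 1.1574 m.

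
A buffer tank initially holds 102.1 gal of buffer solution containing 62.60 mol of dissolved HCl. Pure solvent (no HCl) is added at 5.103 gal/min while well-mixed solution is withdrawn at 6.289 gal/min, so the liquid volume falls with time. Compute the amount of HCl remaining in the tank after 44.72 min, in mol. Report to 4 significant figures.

1.285 mol

Let m(t) be the amount of HCl. Volume: V(t) = V₀ + (Q_in − Q_out) t = 102.1 − 1.18600 t; V(44.72) = 49.0621 gal.
No HCl enters, so dm/dt = −Q_out · (m/V).
dm/m = −Q_out dt/(V₀ − 1.18600 t); integrating gives ln(m/m₀) = −(Q_out/(Q_in−Q_out)) ln(V/V₀).
m = m₀ (V₀/V)^(Q_out/(Q_in−Q_out)) = 62.60 × (102.1/49.0621)^(-5.30270) = 1.28479 mol.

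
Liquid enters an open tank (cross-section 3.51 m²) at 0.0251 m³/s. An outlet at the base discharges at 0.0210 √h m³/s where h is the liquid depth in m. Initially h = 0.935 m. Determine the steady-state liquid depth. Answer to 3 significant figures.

1.43 m

A dh/dt = Q_in − 0.0210 √h. Steady state requires inflow = outflow:
Q_in = 0.0210 √h_ss ⇒ √h_ss = 0.0251/0.0210 = 1.1952.
h_ss = 1.1952² = 1.4286 m. (Since h₀ = 0.935 m < h_ss, the level will rise toward this value.)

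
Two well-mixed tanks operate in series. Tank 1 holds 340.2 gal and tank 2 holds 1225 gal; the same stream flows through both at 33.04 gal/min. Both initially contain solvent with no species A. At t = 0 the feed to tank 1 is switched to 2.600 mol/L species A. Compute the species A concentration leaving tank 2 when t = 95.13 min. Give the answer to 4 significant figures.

2.323 mol/L

Each tank obeys Vᵢ dCᵢ/dt = Q(Cᵢ₋₁ − Cᵢ), so τᵢ = Vᵢ/Q.
τ₁ = 340.2/33.04 = 10.2966 min; τ₂ = 1225/33.04 = 37.0763 min.
Tank 1: C₁ = C_in(1 − e^(−t/τ₁)). Tank 2 (τ₁ ≠ τ₂): C₂ = C_in[1 − (τ₁ e^(−t/τ₁) − τ₂ e^(−t/τ₂))/(τ₁ − τ₂)].
At t = 95.13: e^(−t/τ₁) = 9.71783e-05, e^(−t/τ₂) = 0.0768583.
C₂ = 2.600·[1 − (10.2966·9.71783e-05 − 37.0763·0.0768583)/(-26.7797)] = 2.600·0.893628 = 2.32343 mol/L.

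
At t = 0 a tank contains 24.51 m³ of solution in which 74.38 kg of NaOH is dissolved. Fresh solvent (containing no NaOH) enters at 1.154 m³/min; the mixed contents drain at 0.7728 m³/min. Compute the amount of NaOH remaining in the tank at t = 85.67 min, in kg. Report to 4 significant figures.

13.36 kg

Let m(t) be the amount of NaOH. Volume: V(t) = V₀ + (Q_in − Q_out) t = 24.51 + 0.381200 t; V(85.67) = 57.1674 m³.
Solute balance: dm/dt = 0 − Q_out C = −Q_out m/V(t).
dm/m = −Q_out dt/(V₀ + 0.381200 t); integrating gives ln(m/m₀) = −(Q_out/(Q_in−Q_out)) ln(V/V₀).
m = m₀ (V₀/V)^(Q_out/(Q_in−Q_out)) = 74.38 × (24.51/57.1674)^(2.02728) = 13.3601 kg.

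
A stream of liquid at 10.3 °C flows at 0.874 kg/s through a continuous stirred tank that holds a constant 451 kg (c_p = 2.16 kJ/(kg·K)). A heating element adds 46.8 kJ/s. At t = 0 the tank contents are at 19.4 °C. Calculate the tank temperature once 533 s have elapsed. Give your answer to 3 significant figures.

29.5 °C

Energy balance: M c_p dT/dt = ṁ c_p (T_in − T) + 46.8.
τ = M/ṁ = 516.02 s; T_ss = T_in + Q̇/(ṁ c_p) = 10.3 + 46.8/(0.874·2.16) = 35.090 °C.
This is linear first-order; T(t) = T_ss + (T₀ − T_ss) e^(−t/τ).
T(533) = 35.090 + (-15.690)·e^(−533/516.02) = 35.090 + (-15.690)·0.35597 = 29.505 °C.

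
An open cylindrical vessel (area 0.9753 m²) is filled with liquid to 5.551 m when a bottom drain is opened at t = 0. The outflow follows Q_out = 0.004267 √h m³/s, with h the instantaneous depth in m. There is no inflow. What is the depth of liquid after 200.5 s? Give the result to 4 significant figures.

Volume balance on the tank: A dh/dt = −0.004267 √h.
This is separable: 2 d(√h)/dt = −0.004267/A, so √h = √h₀ − (0.004267/(2A)) t.
√h = √5.551 − 0.004267·200.5/(2·0.9753) = 2.35606 − 0.438600 = 1.91746.
h = 1.91746² = 3.67664 m.

3.677 m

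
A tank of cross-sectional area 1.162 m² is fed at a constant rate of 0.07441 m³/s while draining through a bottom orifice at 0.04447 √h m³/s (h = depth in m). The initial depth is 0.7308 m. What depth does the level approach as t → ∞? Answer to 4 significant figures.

Accumulation of liquid (constant cross-section A): A dh/dt = Q_in − 0.04447 √h. At steady state dh/dt = 0:
Q_in = 0.04447 √h_ss ⇒ √h_ss = 0.07441/0.04447 = 1.67326.
h_ss = 1.67326² = 2.79981 m. (Since h₀ = 0.7308 m < h_ss, the level will rise toward this value.)

2.800 m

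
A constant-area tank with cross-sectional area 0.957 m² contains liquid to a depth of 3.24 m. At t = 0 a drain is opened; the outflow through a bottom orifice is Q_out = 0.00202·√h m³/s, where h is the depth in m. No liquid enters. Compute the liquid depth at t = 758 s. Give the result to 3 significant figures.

Volume balance on the tank: A dh/dt = −0.00202 √h.
Separate and integrate: 2(√h − √h₀) = −(0.00202/A) t.
√h = √3.24 − 0.00202·758/(2·0.957) = 1.8000 − 0.79998 = 1.0000.
h = 1.0000² = 1.0000 m.

1.00 m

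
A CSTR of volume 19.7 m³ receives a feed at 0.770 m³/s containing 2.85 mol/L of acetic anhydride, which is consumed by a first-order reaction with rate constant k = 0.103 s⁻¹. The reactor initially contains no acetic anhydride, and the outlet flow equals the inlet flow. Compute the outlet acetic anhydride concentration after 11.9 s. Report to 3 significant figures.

0.639 mol/L

Species balance: V dC/dt = Q C_in − Q C − k V C.
dC/dt = (Q/V) C_in − (Q/V + k) C; effective rate a = Q/V + k = 0.039086 + 0.103 = 0.14209 s⁻¹.
C_ss = Q C_in/(Q + kV) = 0.78400 mol/L; C(t) = C_ss + (C₀ − C_ss) e^(−a t).
C(11.9) = 0.78400 + (-0.78400)·e^(−0.14209·11.9) = 0.78400 + (-0.78400)·0.18437 = 0.63946 mol/L.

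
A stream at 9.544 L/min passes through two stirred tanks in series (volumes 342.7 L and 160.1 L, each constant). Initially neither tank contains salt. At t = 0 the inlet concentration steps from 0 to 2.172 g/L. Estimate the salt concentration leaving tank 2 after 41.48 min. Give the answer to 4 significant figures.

1.049 g/L

Each tank obeys Vᵢ dCᵢ/dt = Q(Cᵢ₋₁ − Cᵢ), so τᵢ = Vᵢ/Q.
τ₁ = 342.7/9.544 = 35.9074 min; τ₂ = 160.1/9.544 = 16.7749 min.
Tank 1: C₁ = C_in(1 − e^(−t/τ₁)). Tank 2 (τ₁ ≠ τ₂): C₂ = C_in[1 − (τ₁ e^(−t/τ₁) − τ₂ e^(−t/τ₂))/(τ₁ − τ₂)].
At t = 41.48: e^(−t/τ₁) = 0.314996, e^(−t/τ₂) = 0.0843537.
C₂ = 2.172·[1 − (35.9074·0.314996 − 16.7749·0.0843537)/(19.1324)] = 2.172·0.482781 = 1.04860 g/L.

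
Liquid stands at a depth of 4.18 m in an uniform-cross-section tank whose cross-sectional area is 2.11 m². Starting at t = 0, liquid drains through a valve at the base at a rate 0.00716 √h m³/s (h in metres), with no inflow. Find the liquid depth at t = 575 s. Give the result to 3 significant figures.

With no inflow, A dh/dt = −0.00716 √h.
This is separable: 2 d(√h)/dt = −0.00716/A, so √h = √h₀ − (0.00716/(2A)) t.
√h = √4.18 − 0.00716·575/(2·2.11) = 2.0445 − 0.97559 = 1.0689.
h = 1.0689² = 1.1426 m.

1.14 m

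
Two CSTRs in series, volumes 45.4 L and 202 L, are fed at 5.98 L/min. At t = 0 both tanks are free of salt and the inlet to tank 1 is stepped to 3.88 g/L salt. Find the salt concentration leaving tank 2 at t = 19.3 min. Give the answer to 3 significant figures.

1.14 g/L

Time constants: τᵢ = Vᵢ/Q for each well-mixed tank.
τ₁ = 45.4/5.98 = 7.5920 min; τ₂ = 202/5.98 = 33.779 min.
Tank 1: C₁ = C_in(1 − e^(−t/τ₁)). Tank 2 (τ₁ ≠ τ₂): C₂ = C_in[1 − (τ₁ e^(−t/τ₁) − τ₂ e^(−t/τ₂))/(τ₁ − τ₂)].
At t = 19.3: e^(−t/τ₁) = 0.078696, e^(−t/τ₂) = 0.56476.
C₂ = 3.88·[1 − (7.5920·0.078696 − 33.779·0.56476)/(-26.187)] = 3.88·0.29433 = 1.1420 g/L.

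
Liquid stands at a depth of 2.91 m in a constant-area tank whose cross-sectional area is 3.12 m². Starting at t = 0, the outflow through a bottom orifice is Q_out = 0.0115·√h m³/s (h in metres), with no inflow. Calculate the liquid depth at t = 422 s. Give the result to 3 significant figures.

Unsteady balance on liquid volume: A dh/dt = −0.0115 √h.
∫ h^(−1/2) dh = −(0.0115/A) ∫ dt, giving 2√h = 2√h₀ − (0.0115/A) t.
√h = √2.91 − 0.0115·422/(2·3.12) = 1.7059 − 0.77772 = 0.92815.
h = 0.92815² = 0.86146 m.

0.861 m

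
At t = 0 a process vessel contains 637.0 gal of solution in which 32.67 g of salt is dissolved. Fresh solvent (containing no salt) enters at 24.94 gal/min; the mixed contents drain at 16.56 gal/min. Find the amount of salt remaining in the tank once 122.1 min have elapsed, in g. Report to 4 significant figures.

Total volume: dV/dt = Q_in − Q_out = 8.38000 gal/min, so V(t) = 637.0 + 8.38000 t and V(122.1) = 1660.20 gal.
Species balance (pure solvent in): dm/dt = −Q_out · m/V(t).
dm/m = −Q_out dt/(V₀ + 8.38000 t); integrating gives ln(m/m₀) = −(Q_out/(Q_in−Q_out)) ln(V/V₀).
m = m₀ (V₀/V)^(Q_out/(Q_in−Q_out)) = 32.67 × (637.0/1660.20)^(1.97613) = 4.92082 g.

4.921 g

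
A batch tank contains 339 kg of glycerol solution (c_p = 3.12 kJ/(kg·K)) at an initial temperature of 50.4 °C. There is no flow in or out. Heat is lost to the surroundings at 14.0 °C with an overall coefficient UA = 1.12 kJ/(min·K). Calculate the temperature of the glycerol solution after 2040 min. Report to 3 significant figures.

18.2 °C

Energy balance: M c_p dT/dt = −UA(T − T_amb).
dT/dt = (T_ss − T)/τ with T_ss = T_amb = 14.000 °C, τ = M c_p/UA = 339·3.12/1.12 = 944.36 min.
Solution: T(t) = T_ss + (T₀ − T_ss) e^(−t/τ).
T(2040) = 14.000 + (36.400)·0.11530 = 18.197 °C.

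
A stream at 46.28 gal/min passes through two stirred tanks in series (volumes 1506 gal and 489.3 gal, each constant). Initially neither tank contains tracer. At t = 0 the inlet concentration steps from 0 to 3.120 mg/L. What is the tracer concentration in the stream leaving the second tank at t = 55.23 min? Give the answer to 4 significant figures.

2.281 mg/L

Species balance on tank i: dCᵢ/dt = (Cᵢ₋₁ − Cᵢ)/τᵢ with τᵢ = Vᵢ/Q.
τ₁ = 1506/46.28 = 32.5411 min; τ₂ = 489.3/46.28 = 10.5726 min.
Tank 1: C₁ = C_in(1 − e^(−t/τ₁)). Tank 2 (τ₁ ≠ τ₂): C₂ = C_in[1 − (τ₁ e^(−t/τ₁) − τ₂ e^(−t/τ₂))/(τ₁ − τ₂)].
At t = 55.23: e^(−t/τ₁) = 0.183188, e^(−t/τ₂) = 0.00538639.
C₂ = 3.120·[1 − (32.5411·0.183188 − 10.5726·0.00538639)/(21.9685)] = 3.120·0.731242 = 2.28148 mg/L.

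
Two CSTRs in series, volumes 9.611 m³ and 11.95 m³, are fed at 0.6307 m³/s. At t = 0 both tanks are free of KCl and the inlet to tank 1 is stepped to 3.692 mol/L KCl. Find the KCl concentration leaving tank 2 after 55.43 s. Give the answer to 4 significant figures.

3.080 mol/L

Species balance on tank i: dCᵢ/dt = (Cᵢ₋₁ − Cᵢ)/τᵢ with τᵢ = Vᵢ/Q.
τ₁ = 9.611/0.6307 = 15.2386 s; τ₂ = 11.95/0.6307 = 18.9472 s.
Solving the cascade with C₁(0)=C₂(0)=0 gives C₂(t) = C_in[1 − (τ₁ e^(−t/τ₁) − τ₂ e^(−t/τ₂))/(τ₁ − τ₂)].
At t = 55.43: e^(−t/τ₁) = 0.0263189, e^(−t/τ₂) = 0.0536380.
C₂ = 3.692·[1 − (15.2386·0.0263189 − 18.9472·0.0536380)/(-3.70858)] = 3.692·0.834107 = 3.07952 mol/L.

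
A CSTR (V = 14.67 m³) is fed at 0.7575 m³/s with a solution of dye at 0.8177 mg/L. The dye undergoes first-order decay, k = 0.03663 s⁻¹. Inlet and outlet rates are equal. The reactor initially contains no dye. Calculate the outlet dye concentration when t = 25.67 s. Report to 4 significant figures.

V dC/dt = Q(C_in − C) − k V C.
This is linear with rate a = Q/V + k = 0.0882660 s⁻¹.
C_ss = Q C_in/(Q + kV) = 0.478358 mg/L; C(t) = C_ss + (C₀ − C_ss) e^(−a t).
C(25.67) = 0.478358 + (-0.478358)·e^(−0.0882660·25.67) = 0.478358 + (-0.478358)·0.103748 = 0.428729 mg/L.

0.4287 mg/L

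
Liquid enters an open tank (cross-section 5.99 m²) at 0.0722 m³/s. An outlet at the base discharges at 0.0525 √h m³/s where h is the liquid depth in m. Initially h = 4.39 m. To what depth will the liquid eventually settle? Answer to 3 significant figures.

A dh/dt = Q_in − 0.0525 √h. Steady state requires inflow = outflow:
Q_in = 0.0525 √h_ss ⇒ √h_ss = 0.0722/0.0525 = 1.3752.
h_ss = 1.3752² = 1.8913 m. (Since h₀ = 4.39 m > h_ss, the level will fall toward this value.)

1.89 m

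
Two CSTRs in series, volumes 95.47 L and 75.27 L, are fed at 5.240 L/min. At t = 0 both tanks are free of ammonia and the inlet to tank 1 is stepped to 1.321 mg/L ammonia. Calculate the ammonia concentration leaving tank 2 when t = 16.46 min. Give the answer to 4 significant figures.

0.3564 mg/L

Time constants: τᵢ = Vᵢ/Q for each well-mixed tank.
τ₁ = 95.47/5.240 = 18.2195 min; τ₂ = 75.27/5.240 = 14.3645 min.
Solving the cascade with C₁(0)=C₂(0)=0 gives C₂(t) = C_in[1 − (τ₁ e^(−t/τ₁) − τ₂ e^(−t/τ₂))/(τ₁ − τ₂)].
At t = 16.46: e^(−t/τ₁) = 0.405178, e^(−t/τ₂) = 0.317944.
C₂ = 1.321·[1 − (18.2195·0.405178 − 14.3645·0.317944)/(3.85496)] = 1.321·0.269768 = 0.356364 mg/L.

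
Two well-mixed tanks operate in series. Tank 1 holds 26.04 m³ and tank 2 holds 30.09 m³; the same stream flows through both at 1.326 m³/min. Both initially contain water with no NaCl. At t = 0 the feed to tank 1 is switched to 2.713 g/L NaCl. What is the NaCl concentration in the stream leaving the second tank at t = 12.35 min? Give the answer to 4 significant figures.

Species balance on tank i: dCᵢ/dt = (Cᵢ₋₁ − Cᵢ)/τᵢ with τᵢ = Vᵢ/Q.
τ₁ = 26.04/1.326 = 19.6380 min; τ₂ = 30.09/1.326 = 22.6923 min.
Solving the cascade with C₁(0)=C₂(0)=0 gives C₂(t) = C_in[1 − (τ₁ e^(−t/τ₁) − τ₂ e^(−t/τ₂))/(τ₁ − τ₂)].
At t = 12.35: e^(−t/τ₁) = 0.533187, e^(−t/τ₂) = 0.580284.
C₂ = 2.713·[1 − (19.6380·0.533187 − 22.6923·0.580284)/(-3.05430)] = 2.713·0.116900 = 0.317150 g/L.

0.3172 g/L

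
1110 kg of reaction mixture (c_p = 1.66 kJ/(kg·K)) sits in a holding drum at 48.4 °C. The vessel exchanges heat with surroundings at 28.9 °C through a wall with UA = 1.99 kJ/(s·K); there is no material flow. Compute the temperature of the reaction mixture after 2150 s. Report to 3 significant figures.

30.8 °C

First-law balance (no shaft work): M c_p dT/dt = −UA(T − T_amb).
dT/dt = (T_ss − T)/τ with T_ss = T_amb = 28.900 °C, τ = M c_p/UA = 1110·1.66/1.99 = 925.93 s.
T approaches T_ss exponentially: T(t) = T_ss + (T₀ − T_ss) e^(−t/τ).
T(2150) = 28.900 + (19.500)·0.098078 = 30.813 °C.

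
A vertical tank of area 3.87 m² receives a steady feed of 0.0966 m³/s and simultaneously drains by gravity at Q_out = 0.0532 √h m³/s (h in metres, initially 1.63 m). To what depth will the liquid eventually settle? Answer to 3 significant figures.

A dh/dt = Q_in − 0.0532 √h. Steady state requires inflow = outflow:
Q_in = 0.0532 √h_ss ⇒ √h_ss = 0.0966/0.0532 = 1.8158.
h_ss = 1.8158² = 3.2971 m. (Since h₀ = 1.63 m < h_ss, the level will rise toward this value.)

3.30 m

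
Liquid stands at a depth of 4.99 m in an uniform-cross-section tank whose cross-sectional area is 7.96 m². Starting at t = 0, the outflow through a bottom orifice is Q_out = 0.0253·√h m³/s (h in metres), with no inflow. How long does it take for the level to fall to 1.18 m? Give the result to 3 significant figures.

Unsteady balance on liquid volume: A dh/dt = −0.0253 √h.
∫ h^(−1/2) dh = −(0.0253/A) ∫ dt, giving 2√h = 2√h₀ − (0.0253/A) t.
t = 2A(√h₀ − √h)/0.0253 = 2·7.96·(√4.99 − √1.18)/0.0253
  = 15.920 × (2.2338 − 1.0863) / 0.0253 = 722.10 s.

722 s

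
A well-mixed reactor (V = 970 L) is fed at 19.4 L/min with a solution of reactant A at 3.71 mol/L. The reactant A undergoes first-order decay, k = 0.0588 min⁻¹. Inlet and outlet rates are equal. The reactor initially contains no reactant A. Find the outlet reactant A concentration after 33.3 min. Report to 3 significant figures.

0.873 mol/L

Accumulation = in − out − consumed: V dC/dt = Q C_in − Q C − k V C.
This is linear with rate a = Q/V + k = 0.078800 min⁻¹.
C_ss = Q C_in/(Q + kV) = 0.94162 mol/L; C(t) = C_ss + (C₀ − C_ss) e^(−a t).
C(33.3) = 0.94162 + (-0.94162)·e^(−0.078800·33.3) = 0.94162 + (-0.94162)·0.072509 = 0.87335 mol/L.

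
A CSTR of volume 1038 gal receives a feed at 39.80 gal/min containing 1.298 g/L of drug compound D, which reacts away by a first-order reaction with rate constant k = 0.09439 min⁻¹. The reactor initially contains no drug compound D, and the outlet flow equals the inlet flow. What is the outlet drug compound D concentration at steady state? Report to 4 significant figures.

0.3750 g/L

Accumulation = in − out − consumed: V dC/dt = Q C_in − Q C − k V C.
Steady state (dC/dt = 0): C_ss = Q C_in/(Q + kV) = C_in/(1 + kV/Q).
C_ss = 39.80·1.298/(39.80 + 0.09439·1038) = 51.6604/137.777 = 0.374957 g/L.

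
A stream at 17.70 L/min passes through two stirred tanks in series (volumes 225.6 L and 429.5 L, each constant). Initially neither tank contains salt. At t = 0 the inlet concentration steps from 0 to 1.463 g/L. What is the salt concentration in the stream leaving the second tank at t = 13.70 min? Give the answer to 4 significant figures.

0.2633 g/L

Species balance on tank i: dCᵢ/dt = (Cᵢ₋₁ − Cᵢ)/τᵢ with τᵢ = Vᵢ/Q.
τ₁ = 225.6/17.70 = 12.7458 min; τ₂ = 429.5/17.70 = 24.2655 min.
Solving the cascade with C₁(0)=C₂(0)=0 gives C₂(t) = C_in[1 − (τ₁ e^(−t/τ₁) − τ₂ e^(−t/τ₂))/(τ₁ − τ₂)].
At t = 13.70: e^(−t/τ₁) = 0.341343, e^(−t/τ₂) = 0.568595.
C₂ = 1.463·[1 − (12.7458·0.341343 − 24.2655·0.568595)/(-11.5198)] = 1.463·0.179968 = 0.263293 g/L.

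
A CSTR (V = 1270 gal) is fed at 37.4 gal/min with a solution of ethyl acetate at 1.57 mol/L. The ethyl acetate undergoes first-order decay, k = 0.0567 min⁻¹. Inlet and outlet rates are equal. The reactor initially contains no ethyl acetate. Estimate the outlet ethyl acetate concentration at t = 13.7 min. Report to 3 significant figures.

V dC/dt = Q(C_in − C) − k V C.
This is linear with rate a = Q/V + k = 0.086149 min⁻¹.
C_ss = Q C_in/(Q + kV) = 0.53668 mol/L; C(t) = C_ss + (C₀ − C_ss) e^(−a t).
C(13.7) = 0.53668 + (-0.53668)·e^(−0.086149·13.7) = 0.53668 + (-0.53668)·0.30721 = 0.37181 mol/L.

0.372 mol/L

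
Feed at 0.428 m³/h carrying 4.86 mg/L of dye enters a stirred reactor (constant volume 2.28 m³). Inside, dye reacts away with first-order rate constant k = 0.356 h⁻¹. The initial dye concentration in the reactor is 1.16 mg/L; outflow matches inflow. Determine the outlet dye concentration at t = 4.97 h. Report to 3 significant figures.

Accumulation = in − out − consumed: V dC/dt = Q C_in − Q C − k V C.
This is linear with rate a = Q/V + k = 0.54372 h⁻¹.
C_ss = Q C_in/(Q + kV) = 1.6779 mg/L; C(t) = C_ss + (C₀ − C_ss) e^(−a t).
C(4.97) = 1.6779 + (-0.51792)·e^(−0.54372·4.97) = 1.6779 + (-0.51792)·0.067052 = 1.6432 mg/L.

1.64 mg/L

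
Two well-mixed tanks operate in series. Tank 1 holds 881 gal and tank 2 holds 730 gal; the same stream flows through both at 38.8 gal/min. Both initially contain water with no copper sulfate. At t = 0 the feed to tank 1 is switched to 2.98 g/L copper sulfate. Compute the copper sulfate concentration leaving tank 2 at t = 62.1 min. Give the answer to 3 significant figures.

Each tank obeys Vᵢ dCᵢ/dt = Q(Cᵢ₋₁ − Cᵢ), so τᵢ = Vᵢ/Q.
τ₁ = 881/38.8 = 22.706 min; τ₂ = 730/38.8 = 18.814 min.
Solving the cascade with C₁(0)=C₂(0)=0 gives C₂(t) = C_in[1 − (τ₁ e^(−t/τ₁) − τ₂ e^(−t/τ₂))/(τ₁ − τ₂)].
At t = 62.1: e^(−t/τ₁) = 0.064898, e^(−t/τ₂) = 0.036859.
C₂ = 2.98·[1 − (22.706·0.064898 − 18.814·0.036859)/(3.8918)] = 2.98·0.79955 = 2.3827 g/L.

2.38 g/L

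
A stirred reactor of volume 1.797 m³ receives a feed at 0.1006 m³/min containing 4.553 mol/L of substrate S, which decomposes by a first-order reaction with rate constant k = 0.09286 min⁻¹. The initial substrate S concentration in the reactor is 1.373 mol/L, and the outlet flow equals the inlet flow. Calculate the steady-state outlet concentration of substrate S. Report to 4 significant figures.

V dC/dt = Q(C_in − C) − k V C.
At steady state: 0 = Q C_in − (Q + kV) C_ss, so C_ss = Q C_in/(Q + kV).
C_ss = 0.1006·4.553/(0.1006 + 0.09286·1.797) = 0.458032/0.267469 = 1.71246 mol/L.

1.712 mol/L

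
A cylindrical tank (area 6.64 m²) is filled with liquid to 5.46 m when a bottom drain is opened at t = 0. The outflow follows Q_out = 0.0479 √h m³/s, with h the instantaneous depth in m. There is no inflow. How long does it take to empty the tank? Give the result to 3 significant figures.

A dh/dt = −Q_out = −0.0479 √h.
Separate and integrate: 2(√h − √h₀) = −(0.0479/A) t.
Tank is empty when √h = 0: t_empty = 2A√h₀/0.0479.
t_empty = 2·6.64·√5.46/0.0479 = 13.280·2.3367/0.0479 = 647.83 s.

648 s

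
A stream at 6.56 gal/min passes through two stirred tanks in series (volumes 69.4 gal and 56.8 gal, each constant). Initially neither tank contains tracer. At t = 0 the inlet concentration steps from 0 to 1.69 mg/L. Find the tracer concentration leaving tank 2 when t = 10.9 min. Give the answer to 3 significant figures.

0.531 mg/L

Species balance on tank i: dCᵢ/dt = (Cᵢ₋₁ − Cᵢ)/τᵢ with τᵢ = Vᵢ/Q.
τ₁ = 69.4/6.56 = 10.579 min; τ₂ = 56.8/6.56 = 8.6585 min.
Solving the cascade with C₁(0)=C₂(0)=0 gives C₂(t) = C_in[1 − (τ₁ e^(−t/τ₁) − τ₂ e^(−t/τ₂))/(τ₁ − τ₂)].
At t = 10.9: e^(−t/τ₁) = 0.35689, e^(−t/τ₂) = 0.28397.
C₂ = 1.69·[1 − (10.579·0.35689 − 8.6585·0.28397)/(1.9207)] = 1.69·0.31439 = 0.53131 mg/L.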